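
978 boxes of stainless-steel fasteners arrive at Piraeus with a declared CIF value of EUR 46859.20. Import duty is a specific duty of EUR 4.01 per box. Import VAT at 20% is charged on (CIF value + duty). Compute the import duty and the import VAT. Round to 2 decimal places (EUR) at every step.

Import duty: EUR 3921.78; import VAT: EUR 10156.20

Import duty = 978 × 4.01 = 3921.78
VAT base = CIF + duty = 46859.20 + 3921.78 = 50780.98
Import VAT = 50780.98 × 20% = 10156.20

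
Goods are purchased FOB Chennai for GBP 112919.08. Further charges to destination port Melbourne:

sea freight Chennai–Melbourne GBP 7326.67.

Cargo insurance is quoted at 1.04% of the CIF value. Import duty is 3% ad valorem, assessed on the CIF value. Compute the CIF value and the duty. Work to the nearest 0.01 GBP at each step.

CIF value: GBP 121509.45; import duty: GBP 3645.28

Let C be the CIF value. C = FOB price + freight + 1.04% × C
C − 1.04% × C = 112919.08 + 7326.67
0.9896 × C = 120245.75
C = 120245.75 / 0.9896 = 121509.45
Insurance premium = 1.04% × 121509.45 = 1263.70
Import duty = 121509.45 × 3% = 3645.28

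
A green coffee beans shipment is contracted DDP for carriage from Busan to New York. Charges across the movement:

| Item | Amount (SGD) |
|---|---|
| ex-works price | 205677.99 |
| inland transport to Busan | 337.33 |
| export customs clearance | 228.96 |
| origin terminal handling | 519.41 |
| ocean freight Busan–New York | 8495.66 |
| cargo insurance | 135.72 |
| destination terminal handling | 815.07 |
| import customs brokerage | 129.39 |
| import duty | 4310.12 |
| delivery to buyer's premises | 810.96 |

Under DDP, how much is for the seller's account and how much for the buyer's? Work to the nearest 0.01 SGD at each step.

DDP: the seller bears all costs including import duty.
Seller's account: goods 205677.99 + inland to port 337.33 + export clearance 228.96 + origin terminal 519.41 + freight 8495.66 + insurance 135.72 + destination terminal 815.07 + brokerage 129.39 + duty 4310.12 + delivery 810.96 = 221460.61
Buyer's account: 0.00

Seller: SGD 221460.61; buyer: SGD 0.00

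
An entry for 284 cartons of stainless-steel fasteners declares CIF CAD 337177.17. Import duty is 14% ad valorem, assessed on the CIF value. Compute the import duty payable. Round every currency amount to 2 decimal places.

Import duty = 337177.17 × 14% = 47204.80

Import duty: CAD 47204.80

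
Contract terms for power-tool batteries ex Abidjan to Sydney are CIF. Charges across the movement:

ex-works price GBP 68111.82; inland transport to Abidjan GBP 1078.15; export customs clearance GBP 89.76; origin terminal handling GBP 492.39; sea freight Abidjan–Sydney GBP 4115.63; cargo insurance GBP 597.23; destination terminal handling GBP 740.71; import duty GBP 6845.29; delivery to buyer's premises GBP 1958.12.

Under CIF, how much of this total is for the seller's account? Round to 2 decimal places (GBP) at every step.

CIF: the seller pays costs through ocean freight and marine insurance to the destination port.
Seller's account: goods 68111.82 + inland to port 1078.15 + export clearance 89.76 + origin terminal 492.39 + freight 4115.63 + insurance 597.23 = 74484.98
Buyer's account: destination terminal 740.71 + duty 6845.29 + delivery 1958.12 = 9544.12

Seller's account: GBP 74484.98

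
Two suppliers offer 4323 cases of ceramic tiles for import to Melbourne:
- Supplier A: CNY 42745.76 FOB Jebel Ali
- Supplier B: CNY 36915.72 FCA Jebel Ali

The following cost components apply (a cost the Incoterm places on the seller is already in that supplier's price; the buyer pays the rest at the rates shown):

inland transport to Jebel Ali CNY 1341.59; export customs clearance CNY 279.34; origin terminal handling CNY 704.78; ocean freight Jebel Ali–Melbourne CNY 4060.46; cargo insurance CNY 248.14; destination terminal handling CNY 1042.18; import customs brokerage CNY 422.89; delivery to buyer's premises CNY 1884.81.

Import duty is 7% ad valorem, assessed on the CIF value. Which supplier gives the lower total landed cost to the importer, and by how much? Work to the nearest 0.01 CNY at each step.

Supplier B is cheaper by CNY 5484.03

Supplier A (FOB):
CIF value = FOB price + freight + insurance = 42745.76 + 4060.46 + 248.14 = 47054.36
Import duty = 47054.36 × 7% = 3293.81
Buyer bears (A): 4060.46 + 248.14 + 1042.18 + 422.89 + 1884.81 = 7658.48
Landed cost (A) = invoice 42745.76 + 7658.48 + duty 3293.81 = 53698.05
Supplier B (FCA):
CIF value = FCA price + origin terminal + freight + insurance = 36915.72 + 704.78 + 4060.46 + 248.14 = 41929.10
Import duty = 41929.10 × 7% = 2935.04
Buyer bears (B): 704.78 + 4060.46 + 248.14 + 1042.18 + 422.89 + 1884.81 = 8363.26
Landed cost (B) = invoice 36915.72 + 8363.26 + duty 2935.04 = 48214.02
Difference = |53698.05 − 48214.02| = 5484.03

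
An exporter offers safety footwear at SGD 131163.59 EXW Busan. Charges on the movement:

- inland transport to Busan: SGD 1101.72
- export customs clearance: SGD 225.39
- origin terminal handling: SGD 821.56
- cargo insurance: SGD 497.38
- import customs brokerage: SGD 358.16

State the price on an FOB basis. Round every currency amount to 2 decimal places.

FOB price: SGD 133312.26

Not relevant to the conversion: brokerage, insurance — on the buyer under both terms; not part of either seller's price.
From EXW to FOB, the seller additionally bears: inland to port, export clearance, origin terminal.
FOB price = 131163.59 + 1101.72 + 225.39 + 821.56 = 133312.26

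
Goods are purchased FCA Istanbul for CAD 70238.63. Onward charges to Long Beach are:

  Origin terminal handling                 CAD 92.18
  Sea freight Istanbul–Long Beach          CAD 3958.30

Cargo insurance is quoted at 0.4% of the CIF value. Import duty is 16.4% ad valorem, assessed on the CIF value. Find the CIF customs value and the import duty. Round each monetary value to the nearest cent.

CIF value: CAD 74587.46; import duty: CAD 12232.34

Let C be the CIF value. C = FCA price + pre-shipment costs + freight + 0.4% × C
C − 0.4% × C = 70238.63 + 92.18 + 3958.30
0.996 × C = 74289.11
C = 74289.11 / 0.996 = 74587.46
Insurance premium = 0.4% × 74587.46 = 298.35
Import duty = 74587.46 × 16.4% = 12232.34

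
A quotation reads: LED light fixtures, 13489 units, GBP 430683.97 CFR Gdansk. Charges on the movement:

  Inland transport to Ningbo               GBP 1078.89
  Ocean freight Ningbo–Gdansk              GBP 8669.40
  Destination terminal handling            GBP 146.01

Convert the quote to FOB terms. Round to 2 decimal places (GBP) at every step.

FOB price: GBP 422014.57

Not relevant to the conversion: inland to port — on the seller under both CFR and FOB; already in the CFR price and stays in the FOB price. destination terminal — on the buyer under both terms; not part of either seller's price.
From CFR to FOB, the seller no longer bears: freight.
FOB price = 430683.97 − 8669.40 = 422014.57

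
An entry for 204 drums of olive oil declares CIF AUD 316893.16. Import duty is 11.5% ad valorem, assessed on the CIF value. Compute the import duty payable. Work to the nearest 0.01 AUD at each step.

Import duty = 316893.16 × 11.5% = 36442.71

Import duty: AUD 36442.71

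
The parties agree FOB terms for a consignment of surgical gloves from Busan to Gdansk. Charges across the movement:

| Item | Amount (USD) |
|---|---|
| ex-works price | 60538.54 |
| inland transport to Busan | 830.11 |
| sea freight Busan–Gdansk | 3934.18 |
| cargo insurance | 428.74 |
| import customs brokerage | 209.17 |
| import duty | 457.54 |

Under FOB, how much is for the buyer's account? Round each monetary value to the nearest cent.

FOB: the seller bears costs until goods are on board at the origin port; the buyer bears freight, insurance and all costs thereafter.
Seller's account: goods 60538.54 + inland to port 830.11 = 61368.65
Buyer's account: freight 3934.18 + insurance 428.74 + brokerage 209.17 + duty 457.54 = 5029.63

Buyer's account: USD 5029.63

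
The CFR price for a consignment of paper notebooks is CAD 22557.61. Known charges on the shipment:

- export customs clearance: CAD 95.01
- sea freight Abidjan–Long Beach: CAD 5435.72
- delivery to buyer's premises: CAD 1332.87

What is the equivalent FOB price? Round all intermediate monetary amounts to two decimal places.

Not relevant to the conversion: export clearance — on the seller under both CFR and FOB; already in the CFR price and stays in the FOB price. delivery — on the buyer under both terms; not part of either seller's price.
From CFR to FOB, the seller no longer bears: freight.
FOB price = 22557.61 − 5435.72 = 17121.89

FOB price: CAD 17121.89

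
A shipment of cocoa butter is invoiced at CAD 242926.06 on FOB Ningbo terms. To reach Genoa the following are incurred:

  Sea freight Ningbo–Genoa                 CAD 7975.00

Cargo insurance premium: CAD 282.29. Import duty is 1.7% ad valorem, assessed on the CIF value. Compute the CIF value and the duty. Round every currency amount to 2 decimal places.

CIF value: CAD 251183.35; import duty: CAD 4270.12

CIF = FOB price + freight + insurance
CIF = 242926.06 + 7975.00 + 282.29 = 251183.35
Import duty = 251183.35 × 1.7% = 4270.12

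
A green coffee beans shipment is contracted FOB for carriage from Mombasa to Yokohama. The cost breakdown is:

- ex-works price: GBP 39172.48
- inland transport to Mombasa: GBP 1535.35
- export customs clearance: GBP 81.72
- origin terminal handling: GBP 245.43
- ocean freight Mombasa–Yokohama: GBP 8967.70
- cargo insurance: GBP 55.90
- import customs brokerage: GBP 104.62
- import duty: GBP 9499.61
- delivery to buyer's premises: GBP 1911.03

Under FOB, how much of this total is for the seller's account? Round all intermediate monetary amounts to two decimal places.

FOB: the seller bears costs until goods are on board at the origin port; the buyer bears freight, insurance and all costs thereafter.
Seller's account: goods 39172.48 + inland to port 1535.35 + export clearance 81.72 + origin terminal 245.43 = 41034.98
Buyer's account: freight 8967.70 + insurance 55.90 + brokerage 104.62 + duty 9499.61 + delivery 1911.03 = 20538.86

Seller's account: GBP 41034.98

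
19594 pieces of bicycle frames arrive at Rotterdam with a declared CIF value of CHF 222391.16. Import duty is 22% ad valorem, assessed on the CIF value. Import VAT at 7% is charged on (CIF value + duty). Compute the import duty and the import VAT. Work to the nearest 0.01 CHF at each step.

Import duty: CHF 48926.06; import VAT: CHF 18992.21

Import duty = 222391.16 × 22% = 48926.06
VAT base = CIF + duty = 222391.16 + 48926.06 = 271317.22
Import VAT = 271317.22 × 7% = 18992.21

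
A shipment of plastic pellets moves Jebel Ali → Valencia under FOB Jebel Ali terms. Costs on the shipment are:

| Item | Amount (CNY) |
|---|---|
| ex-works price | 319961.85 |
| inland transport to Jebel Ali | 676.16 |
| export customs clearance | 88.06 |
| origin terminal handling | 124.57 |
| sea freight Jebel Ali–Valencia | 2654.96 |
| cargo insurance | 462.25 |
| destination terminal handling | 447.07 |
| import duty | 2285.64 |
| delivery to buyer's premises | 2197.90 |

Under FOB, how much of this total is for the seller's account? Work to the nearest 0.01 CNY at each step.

FOB: the seller bears costs until goods are on board at the origin port; the buyer bears freight, insurance and all costs thereafter.
Seller's account: goods 319961.85 + inland to port 676.16 + export clearance 88.06 + origin terminal 124.57 = 320850.64
Buyer's account: freight 2654.96 + insurance 462.25 + destination terminal 447.07 + duty 2285.64 + delivery 2197.90 = 8047.82

Seller's account: CNY 320850.64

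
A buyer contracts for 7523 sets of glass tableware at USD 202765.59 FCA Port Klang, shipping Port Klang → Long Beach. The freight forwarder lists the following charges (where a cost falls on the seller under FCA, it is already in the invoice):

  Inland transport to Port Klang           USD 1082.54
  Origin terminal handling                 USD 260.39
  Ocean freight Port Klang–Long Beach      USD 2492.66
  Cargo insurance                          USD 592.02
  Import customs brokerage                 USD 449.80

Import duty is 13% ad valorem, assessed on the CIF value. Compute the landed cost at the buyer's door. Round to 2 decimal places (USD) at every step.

FCA: the seller delivers export-cleared goods to the carrier; the buyer bears costs from that point.
Already in the invoice (seller's account under FCA): inland to port — exclude.
CIF value = FCA price + origin terminal + freight + insurance = 202765.59 + 260.39 + 2492.66 + 592.02 = 206110.66
Import duty = 206110.66 × 13% = 26794.39
Buyer bears: origin terminal 260.39 + freight 2492.66 + insurance 592.02 + brokerage 449.80 + duty 26794.39 = 30589.26
Landed cost = invoice 202765.59 + 30589.26 = 233354.85

Total landed cost: USD 233354.85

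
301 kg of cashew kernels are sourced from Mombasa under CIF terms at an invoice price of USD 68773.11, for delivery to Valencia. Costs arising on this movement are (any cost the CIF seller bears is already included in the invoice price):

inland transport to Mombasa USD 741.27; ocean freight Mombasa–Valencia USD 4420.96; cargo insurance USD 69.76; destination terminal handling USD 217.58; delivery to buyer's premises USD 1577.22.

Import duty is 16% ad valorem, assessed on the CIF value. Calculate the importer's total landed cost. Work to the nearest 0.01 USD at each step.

Total landed cost: USD 81571.61

CIF: the seller pays costs through ocean freight and marine insurance to the destination port.
Already in the invoice (seller's account under CIF): inland to port, freight, insurance — exclude.
The CIF price already equals the CIF value: 68773.11
Import duty = 68773.11 × 16% = 11003.70
Buyer bears: destination terminal 217.58 + delivery 1577.22 + duty 11003.70 = 12798.50
Landed cost = invoice 68773.11 + 12798.50 = 81571.61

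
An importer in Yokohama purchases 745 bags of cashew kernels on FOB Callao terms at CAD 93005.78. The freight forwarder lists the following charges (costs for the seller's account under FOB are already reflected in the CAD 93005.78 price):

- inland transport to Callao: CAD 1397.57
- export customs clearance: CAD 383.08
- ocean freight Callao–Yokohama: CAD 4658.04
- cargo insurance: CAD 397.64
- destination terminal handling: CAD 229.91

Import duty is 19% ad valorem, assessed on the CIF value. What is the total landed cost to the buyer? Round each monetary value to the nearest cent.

Total landed cost: CAD 116923.05

FOB: the seller bears costs until goods are on board at the origin port; the buyer bears freight, insurance and all costs thereafter.
Already in the invoice (seller's account under FOB): inland to port, export clearance — exclude.
CIF value = FOB price + freight + insurance = 93005.78 + 4658.04 + 397.64 = 98061.46
Import duty = 98061.46 × 19% = 18631.68
Buyer bears: freight 4658.04 + insurance 397.64 + destination terminal 229.91 + duty 18631.68 = 23917.27
Landed cost = invoice 93005.78 + 23917.27 = 116923.05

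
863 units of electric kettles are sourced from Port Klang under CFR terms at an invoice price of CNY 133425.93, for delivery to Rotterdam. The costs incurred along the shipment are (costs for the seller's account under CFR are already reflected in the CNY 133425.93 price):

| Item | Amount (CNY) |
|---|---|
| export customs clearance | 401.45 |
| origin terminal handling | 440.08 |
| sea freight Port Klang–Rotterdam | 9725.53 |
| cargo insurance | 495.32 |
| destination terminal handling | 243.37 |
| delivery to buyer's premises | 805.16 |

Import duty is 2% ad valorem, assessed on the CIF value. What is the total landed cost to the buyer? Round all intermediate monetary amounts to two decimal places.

Total landed cost: CNY 137648.21

CFR: the seller pays costs through ocean freight to the destination port, but not insurance.
Already in the invoice (seller's account under CFR): export clearance, origin terminal, freight — exclude.
CIF value = CFR price + insurance = 133425.93 + 495.32 = 133921.25
Import duty = 133921.25 × 2% = 2678.43
Buyer bears: insurance 495.32 + destination terminal 243.37 + delivery 805.16 + duty 2678.43 = 4222.28
Landed cost = invoice 133425.93 + 4222.28 = 137648.21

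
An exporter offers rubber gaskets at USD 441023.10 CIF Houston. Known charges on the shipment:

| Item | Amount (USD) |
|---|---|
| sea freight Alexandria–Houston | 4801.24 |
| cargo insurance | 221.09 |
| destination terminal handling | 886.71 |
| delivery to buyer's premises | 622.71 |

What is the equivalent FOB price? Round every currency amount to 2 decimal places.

Not relevant to the conversion: destination terminal, delivery — on the buyer under both terms; not part of either seller's price.
From CIF to FOB, the seller no longer bears: freight, insurance.
FOB price = 441023.10 − 4801.24 − 221.09 = 436000.77

FOB price: USD 436000.77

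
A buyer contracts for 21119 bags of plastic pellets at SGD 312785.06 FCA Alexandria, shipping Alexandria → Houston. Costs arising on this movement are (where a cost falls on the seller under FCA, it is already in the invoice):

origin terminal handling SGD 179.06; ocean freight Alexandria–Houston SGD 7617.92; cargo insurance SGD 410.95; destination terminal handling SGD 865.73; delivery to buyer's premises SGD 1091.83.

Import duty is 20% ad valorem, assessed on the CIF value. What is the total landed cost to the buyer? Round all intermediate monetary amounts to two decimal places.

Total landed cost: SGD 387149.15

FCA: the seller delivers export-cleared goods to the carrier; the buyer bears costs from that point.
CIF value = FCA price + origin terminal + freight + insurance = 312785.06 + 179.06 + 7617.92 + 410.95 = 320992.99
Import duty = 320992.99 × 20% = 64198.60
Buyer bears: origin terminal 179.06 + freight 7617.92 + insurance 410.95 + destination terminal 865.73 + delivery 1091.83 + duty 64198.60 = 74364.09
Landed cost = invoice 312785.06 + 74364.09 = 387149.15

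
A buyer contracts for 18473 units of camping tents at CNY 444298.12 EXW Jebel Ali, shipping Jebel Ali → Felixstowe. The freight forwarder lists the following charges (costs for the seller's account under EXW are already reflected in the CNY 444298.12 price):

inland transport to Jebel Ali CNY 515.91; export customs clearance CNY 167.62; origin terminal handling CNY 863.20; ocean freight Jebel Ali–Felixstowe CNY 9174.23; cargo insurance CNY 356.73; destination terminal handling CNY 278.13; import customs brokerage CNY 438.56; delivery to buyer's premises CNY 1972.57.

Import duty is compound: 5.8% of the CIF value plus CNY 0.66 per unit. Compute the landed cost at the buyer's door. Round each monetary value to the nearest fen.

Total landed cost: CNY 496669.05

EXW: the seller makes goods available at their premises; the buyer bears all onward costs.
CIF value = EXW price + inland to port + export clearance + origin terminal + freight + insurance = 444298.12 + 515.91 + 167.62 + 863.20 + 9174.23 + 356.73 = 455375.81
Ad valorem component: 455375.81 × 5.8% = 26411.80
Specific component: 18473 × 0.66 = 12192.18
Import duty = 26411.80 + 12192.18 = 38603.98
Buyer bears: inland to port 515.91 + export clearance 167.62 + origin terminal 863.20 + freight 9174.23 + insurance 356.73 + destination terminal 278.13 + brokerage 438.56 + delivery 1972.57 + duty 38603.98 = 52370.93
Landed cost = invoice 444298.12 + 52370.93 = 496669.05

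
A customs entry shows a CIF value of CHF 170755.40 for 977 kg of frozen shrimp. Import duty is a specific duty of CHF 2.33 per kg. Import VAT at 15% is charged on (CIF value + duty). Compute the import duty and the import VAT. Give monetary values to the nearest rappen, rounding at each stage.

Import duty: CHF 2276.41; import VAT: CHF 25954.77

Import duty = 977 × 2.33 = 2276.41
VAT base = CIF + duty = 170755.40 + 2276.41 = 173031.81
Import VAT = 173031.81 × 15% = 25954.77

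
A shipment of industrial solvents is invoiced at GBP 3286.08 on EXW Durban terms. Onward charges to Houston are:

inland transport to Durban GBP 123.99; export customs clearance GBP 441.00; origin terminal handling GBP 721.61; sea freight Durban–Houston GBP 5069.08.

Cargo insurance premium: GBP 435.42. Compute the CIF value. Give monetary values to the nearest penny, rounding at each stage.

CIF value: GBP 10077.18

CIF = EXW price + pre-shipment costs + freight + insurance
CIF = 3286.08 + 123.99 + 441.00 + 721.61 + 5069.08 + 435.42 = 10077.18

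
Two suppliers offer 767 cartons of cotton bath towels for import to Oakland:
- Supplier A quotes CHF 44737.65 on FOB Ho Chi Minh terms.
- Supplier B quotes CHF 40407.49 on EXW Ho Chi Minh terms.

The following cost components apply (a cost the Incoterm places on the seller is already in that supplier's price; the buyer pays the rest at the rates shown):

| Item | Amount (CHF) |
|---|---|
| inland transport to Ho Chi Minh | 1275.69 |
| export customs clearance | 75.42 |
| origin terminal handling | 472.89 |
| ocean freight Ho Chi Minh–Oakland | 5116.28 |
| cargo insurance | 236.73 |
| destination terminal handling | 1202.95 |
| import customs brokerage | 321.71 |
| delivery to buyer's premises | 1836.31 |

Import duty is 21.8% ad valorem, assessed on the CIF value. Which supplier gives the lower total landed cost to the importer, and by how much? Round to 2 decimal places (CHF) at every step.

Supplier B is cheaper by CHF 3052.50

Supplier A (FOB):
CIF value = FOB price + freight + insurance = 44737.65 + 5116.28 + 236.73 = 50090.66
Import duty = 50090.66 × 21.8% = 10919.76
Buyer bears (A): 5116.28 + 236.73 + 1202.95 + 321.71 + 1836.31 = 8713.98
Landed cost (A) = invoice 44737.65 + 8713.98 + duty 10919.76 = 64371.39
Supplier B (EXW):
CIF value = EXW price + inland to port + export clearance + origin terminal + freight + insurance = 40407.49 + 1275.69 + 75.42 + 472.89 + 5116.28 + 236.73 = 47584.50
Import duty = 47584.50 × 21.8% = 10373.42
Buyer bears (B): 1275.69 + 75.42 + 472.89 + 5116.28 + 236.73 + 1202.95 + 321.71 + 1836.31 = 10537.98
Landed cost (B) = invoice 40407.49 + 10537.98 + duty 10373.42 = 61318.89
Difference = |64371.39 − 61318.89| = 3052.50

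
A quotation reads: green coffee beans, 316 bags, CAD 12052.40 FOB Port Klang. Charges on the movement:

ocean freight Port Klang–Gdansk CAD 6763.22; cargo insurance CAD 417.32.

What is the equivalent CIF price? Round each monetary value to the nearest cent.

From FOB to CIF, the seller additionally bears: freight, insurance.
CIF price = 12052.40 + 6763.22 + 417.32 = 19232.94

CIF price: CAD 19232.94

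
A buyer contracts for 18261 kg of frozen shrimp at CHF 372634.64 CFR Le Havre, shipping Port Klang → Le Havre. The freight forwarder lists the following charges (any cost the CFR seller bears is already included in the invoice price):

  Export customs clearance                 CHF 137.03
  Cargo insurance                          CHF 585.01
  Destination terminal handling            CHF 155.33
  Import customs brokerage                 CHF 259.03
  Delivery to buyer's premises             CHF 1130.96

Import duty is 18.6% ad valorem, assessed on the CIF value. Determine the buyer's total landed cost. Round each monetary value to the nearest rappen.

CFR: the seller pays costs through ocean freight to the destination port, but not insurance.
Already in the invoice (seller's account under CFR): export clearance — exclude.
CIF value = CFR price + insurance = 372634.64 + 585.01 = 373219.65
Import duty = 373219.65 × 18.6% = 69418.85
Buyer bears: insurance 585.01 + destination terminal 155.33 + brokerage 259.03 + delivery 1130.96 + duty 69418.85 = 71549.18
Landed cost = invoice 372634.64 + 71549.18 = 444183.82

Total landed cost: CHF 444183.82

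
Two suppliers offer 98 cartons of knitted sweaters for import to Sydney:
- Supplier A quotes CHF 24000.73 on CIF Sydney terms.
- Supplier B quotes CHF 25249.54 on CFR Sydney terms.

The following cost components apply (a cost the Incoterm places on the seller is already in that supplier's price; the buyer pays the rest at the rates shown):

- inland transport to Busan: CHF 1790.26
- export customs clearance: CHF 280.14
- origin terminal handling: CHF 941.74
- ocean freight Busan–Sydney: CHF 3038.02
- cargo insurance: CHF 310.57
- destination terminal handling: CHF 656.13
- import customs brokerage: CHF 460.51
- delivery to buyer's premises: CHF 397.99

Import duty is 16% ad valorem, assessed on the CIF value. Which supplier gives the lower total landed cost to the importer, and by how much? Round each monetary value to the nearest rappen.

Supplier A is cheaper by CHF 1808.88

Supplier A (CIF):
The CIF price already equals the CIF value: 24000.73
Import duty = 24000.73 × 16% = 3840.12
Buyer bears (A): 656.13 + 460.51 + 397.99 = 1514.63
Landed cost (A) = invoice 24000.73 + 1514.63 + duty 3840.12 = 29355.48
Supplier B (CFR):
CIF value = CFR price + insurance = 25249.54 + 310.57 = 25560.11
Import duty = 25560.11 × 16% = 4089.62
Buyer bears (B): 310.57 + 656.13 + 460.51 + 397.99 = 1825.20
Landed cost (B) = invoice 25249.54 + 1825.20 + duty 4089.62 = 31164.36
Difference = |29355.48 − 31164.36| = 1808.88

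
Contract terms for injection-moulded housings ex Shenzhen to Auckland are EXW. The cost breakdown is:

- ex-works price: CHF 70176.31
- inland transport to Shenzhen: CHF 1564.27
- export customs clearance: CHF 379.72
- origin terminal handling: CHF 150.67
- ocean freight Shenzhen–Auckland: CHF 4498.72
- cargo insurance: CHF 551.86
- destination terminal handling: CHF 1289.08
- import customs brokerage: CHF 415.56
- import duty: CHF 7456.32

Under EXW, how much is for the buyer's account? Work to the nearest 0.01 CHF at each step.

Buyer's account: CHF 16306.20

EXW: the seller makes goods available at their premises; the buyer bears all onward costs.
Seller's account: goods 70176.31 = 70176.31
Buyer's account: inland to port 1564.27 + export clearance 379.72 + origin terminal 150.67 + freight 4498.72 + insurance 551.86 + destination terminal 1289.08 + brokerage 415.56 + duty 7456.32 = 16306.20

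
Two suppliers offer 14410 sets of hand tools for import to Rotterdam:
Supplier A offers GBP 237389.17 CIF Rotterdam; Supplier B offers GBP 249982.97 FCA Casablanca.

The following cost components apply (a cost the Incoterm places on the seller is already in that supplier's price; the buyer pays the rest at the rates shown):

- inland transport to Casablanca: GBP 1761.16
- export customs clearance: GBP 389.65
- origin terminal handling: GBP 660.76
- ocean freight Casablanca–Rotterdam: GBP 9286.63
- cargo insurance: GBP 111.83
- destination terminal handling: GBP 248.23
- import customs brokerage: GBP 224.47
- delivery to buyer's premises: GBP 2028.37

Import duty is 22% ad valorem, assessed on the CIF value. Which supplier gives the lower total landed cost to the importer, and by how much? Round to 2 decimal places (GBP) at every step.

Supplier A (CIF):
The CIF price already equals the CIF value: 237389.17
Import duty = 237389.17 × 22% = 52225.62
Buyer bears (A): 248.23 + 224.47 + 2028.37 = 2501.07
Landed cost (A) = invoice 237389.17 + 2501.07 + duty 52225.62 = 292115.86
Supplier B (FCA):
CIF value = FCA price + origin terminal + freight + insurance = 249982.97 + 660.76 + 9286.63 + 111.83 = 260042.19
Import duty = 260042.19 × 22% = 57209.28
Buyer bears (B): 660.76 + 9286.63 + 111.83 + 248.23 + 224.47 + 2028.37 = 12560.29
Landed cost (B) = invoice 249982.97 + 12560.29 + duty 57209.28 = 319752.54
Difference = |292115.86 − 319752.54| = 27636.68

Supplier A is cheaper by GBP 27636.68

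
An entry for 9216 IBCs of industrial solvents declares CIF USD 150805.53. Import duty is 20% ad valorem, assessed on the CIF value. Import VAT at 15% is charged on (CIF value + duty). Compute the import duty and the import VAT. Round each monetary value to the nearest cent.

Import duty: USD 30161.11; import VAT: USD 27145.00

Import duty = 150805.53 × 20% = 30161.11
VAT base = CIF + duty = 150805.53 + 30161.11 = 180966.64
Import VAT = 180966.64 × 15% = 27145.00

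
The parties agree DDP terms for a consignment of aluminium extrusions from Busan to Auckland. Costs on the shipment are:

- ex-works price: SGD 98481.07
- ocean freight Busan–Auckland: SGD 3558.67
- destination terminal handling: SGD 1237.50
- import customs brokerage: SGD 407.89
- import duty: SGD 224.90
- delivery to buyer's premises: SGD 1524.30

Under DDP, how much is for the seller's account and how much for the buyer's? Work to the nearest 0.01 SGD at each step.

Seller: SGD 105434.33; buyer: SGD 0.00

DDP: the seller bears all costs including import duty.
Seller's account: goods 98481.07 + freight 3558.67 + destination terminal 1237.50 + brokerage 407.89 + duty 224.90 + delivery 1524.30 = 105434.33
Buyer's account: 0.00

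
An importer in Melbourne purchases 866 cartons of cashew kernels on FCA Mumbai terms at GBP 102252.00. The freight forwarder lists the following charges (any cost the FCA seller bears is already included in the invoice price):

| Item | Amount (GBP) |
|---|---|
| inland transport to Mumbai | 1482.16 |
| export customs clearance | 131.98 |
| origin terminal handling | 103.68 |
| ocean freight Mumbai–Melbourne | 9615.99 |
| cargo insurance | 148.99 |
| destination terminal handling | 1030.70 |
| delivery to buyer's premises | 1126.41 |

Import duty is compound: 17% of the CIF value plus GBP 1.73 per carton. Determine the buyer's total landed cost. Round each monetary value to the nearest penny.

Total landed cost: GBP 134836.46

FCA: the seller delivers export-cleared goods to the carrier; the buyer bears costs from that point.
Already in the invoice (seller's account under FCA): inland to port, export clearance — exclude.
CIF value = FCA price + origin terminal + freight + insurance = 102252.00 + 103.68 + 9615.99 + 148.99 = 112120.66
Ad valorem component: 112120.66 × 17% = 19060.51
Specific component: 866 × 1.73 = 1498.18
Import duty = 19060.51 + 1498.18 = 20558.69
Buyer bears: origin terminal 103.68 + freight 9615.99 + insurance 148.99 + destination terminal 1030.70 + delivery 1126.41 + duty 20558.69 = 32584.46
Landed cost = invoice 102252.00 + 32584.46 = 134836.46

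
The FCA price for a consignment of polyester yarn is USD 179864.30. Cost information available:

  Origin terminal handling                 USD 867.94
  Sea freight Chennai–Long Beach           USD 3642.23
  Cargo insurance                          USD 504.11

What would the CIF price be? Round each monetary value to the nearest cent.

From FCA to CIF, the seller additionally bears: origin terminal, freight, insurance.
CIF price = 179864.30 + 867.94 + 3642.23 + 504.11 = 184878.58

CIF price: USD 184878.58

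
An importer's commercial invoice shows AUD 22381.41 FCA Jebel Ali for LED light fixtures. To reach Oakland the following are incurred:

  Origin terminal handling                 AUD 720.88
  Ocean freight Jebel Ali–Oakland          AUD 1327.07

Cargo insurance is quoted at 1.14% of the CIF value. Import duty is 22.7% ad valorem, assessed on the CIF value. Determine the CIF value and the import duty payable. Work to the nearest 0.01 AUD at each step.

Let C be the CIF value. C = FCA price + pre-shipment costs + freight + 1.14% × C
C − 1.14% × C = 22381.41 + 720.88 + 1327.07
0.9886 × C = 24429.36
C = 24429.36 / 0.9886 = 24711.07
Insurance premium = 1.14% × 24711.07 = 281.71
Import duty = 24711.07 × 22.7% = 5609.41

CIF value: AUD 24711.07; import duty: AUD 5609.41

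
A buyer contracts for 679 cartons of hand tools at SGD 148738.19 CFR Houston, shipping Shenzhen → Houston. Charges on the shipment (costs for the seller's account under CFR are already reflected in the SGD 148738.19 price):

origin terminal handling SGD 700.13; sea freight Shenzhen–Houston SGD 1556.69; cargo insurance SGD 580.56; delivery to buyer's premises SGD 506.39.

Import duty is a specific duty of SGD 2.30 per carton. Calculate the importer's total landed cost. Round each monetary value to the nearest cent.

CFR: the seller pays costs through ocean freight to the destination port, but not insurance.
Already in the invoice (seller's account under CFR): origin terminal, freight — exclude.
CIF value = CFR price + insurance = 148738.19 + 580.56 = 149318.75
Import duty = 679 × 2.30 = 1561.70
Buyer bears: insurance 580.56 + delivery 506.39 + duty 1561.70 = 2648.65
Landed cost = invoice 148738.19 + 2648.65 = 151386.84

Total landed cost: SGD 151386.84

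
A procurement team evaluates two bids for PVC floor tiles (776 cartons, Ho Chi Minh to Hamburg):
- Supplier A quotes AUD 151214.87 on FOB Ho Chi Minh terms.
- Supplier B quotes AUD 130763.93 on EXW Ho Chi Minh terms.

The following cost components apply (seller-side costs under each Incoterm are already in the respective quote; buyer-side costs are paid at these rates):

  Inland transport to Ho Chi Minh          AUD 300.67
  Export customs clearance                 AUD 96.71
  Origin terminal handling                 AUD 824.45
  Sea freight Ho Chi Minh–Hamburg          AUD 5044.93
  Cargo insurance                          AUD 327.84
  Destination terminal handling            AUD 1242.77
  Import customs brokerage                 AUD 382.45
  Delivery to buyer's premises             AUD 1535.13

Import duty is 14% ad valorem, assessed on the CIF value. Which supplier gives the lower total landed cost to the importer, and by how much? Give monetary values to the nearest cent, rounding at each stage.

Supplier A (FOB):
CIF value = FOB price + freight + insurance = 151214.87 + 5044.93 + 327.84 = 156587.64
Import duty = 156587.64 × 14% = 21922.27
Buyer bears (A): 5044.93 + 327.84 + 1242.77 + 382.45 + 1535.13 = 8533.12
Landed cost (A) = invoice 151214.87 + 8533.12 + duty 21922.27 = 181670.26
Supplier B (EXW):
CIF value = EXW price + inland to port + export clearance + origin terminal + freight + insurance = 130763.93 + 300.67 + 96.71 + 824.45 + 5044.93 + 327.84 = 137358.53
Import duty = 137358.53 × 14% = 19230.19
Buyer bears (B): 300.67 + 96.71 + 824.45 + 5044.93 + 327.84 + 1242.77 + 382.45 + 1535.13 = 9754.95
Landed cost (B) = invoice 130763.93 + 9754.95 + duty 19230.19 = 159749.07
Difference = |181670.26 − 159749.07| = 21921.19

Supplier B is cheaper by AUD 21921.19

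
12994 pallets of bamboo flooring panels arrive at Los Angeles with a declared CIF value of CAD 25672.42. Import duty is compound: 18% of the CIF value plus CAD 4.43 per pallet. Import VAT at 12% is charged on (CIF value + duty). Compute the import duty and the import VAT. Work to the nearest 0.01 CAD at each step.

Import duty: CAD 62184.46; import VAT: CAD 10542.83

Ad valorem component: 25672.42 × 18% = 4621.04
Specific component: 12994 × 4.43 = 57563.42
Import duty = 4621.04 + 57563.42 = 62184.46
VAT base = CIF + duty = 25672.42 + 62184.46 = 87856.88
Import VAT = 87856.88 × 12% = 10542.83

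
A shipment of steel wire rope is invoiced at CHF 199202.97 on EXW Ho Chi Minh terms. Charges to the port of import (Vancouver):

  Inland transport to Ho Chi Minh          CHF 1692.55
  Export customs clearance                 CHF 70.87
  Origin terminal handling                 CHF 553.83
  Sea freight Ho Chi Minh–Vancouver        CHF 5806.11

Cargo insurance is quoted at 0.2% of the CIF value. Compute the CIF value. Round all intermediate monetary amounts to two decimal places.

CIF value: CHF 207741.81

Let C be the CIF value. C = EXW price + pre-shipment costs + freight + 0.2% × C
C − 0.2% × C = 199202.97 + 1692.55 + 70.87 + 553.83 + 5806.11
0.998 × C = 207326.33
C = 207326.33 / 0.998 = 207741.81
Insurance premium = 0.2% × 207741.81 = 415.48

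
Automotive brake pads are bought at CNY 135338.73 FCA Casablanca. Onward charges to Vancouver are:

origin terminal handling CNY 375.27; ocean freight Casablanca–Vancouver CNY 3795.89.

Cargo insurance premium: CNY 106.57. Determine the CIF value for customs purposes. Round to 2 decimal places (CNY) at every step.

CIF value: CNY 139616.46

CIF = FCA price + pre-shipment costs + freight + insurance
CIF = 135338.73 + 375.27 + 3795.89 + 106.57 = 139616.46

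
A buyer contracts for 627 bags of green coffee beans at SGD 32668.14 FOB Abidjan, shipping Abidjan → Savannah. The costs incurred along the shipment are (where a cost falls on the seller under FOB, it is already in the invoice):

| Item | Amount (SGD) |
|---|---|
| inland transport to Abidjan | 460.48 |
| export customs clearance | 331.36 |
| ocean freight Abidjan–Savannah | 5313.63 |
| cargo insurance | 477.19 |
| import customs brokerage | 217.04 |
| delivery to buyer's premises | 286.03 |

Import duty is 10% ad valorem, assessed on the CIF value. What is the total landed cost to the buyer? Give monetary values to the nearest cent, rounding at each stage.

Total landed cost: SGD 42807.93

FOB: the seller bears costs until goods are on board at the origin port; the buyer bears freight, insurance and all costs thereafter.
Already in the invoice (seller's account under FOB): inland to port, export clearance — exclude.
CIF value = FOB price + freight + insurance = 32668.14 + 5313.63 + 477.19 = 38458.96
Import duty = 38458.96 × 10% = 3845.90
Buyer bears: freight 5313.63 + insurance 477.19 + brokerage 217.04 + delivery 286.03 + duty 3845.90 = 10139.79
Landed cost = invoice 32668.14 + 10139.79 = 42807.93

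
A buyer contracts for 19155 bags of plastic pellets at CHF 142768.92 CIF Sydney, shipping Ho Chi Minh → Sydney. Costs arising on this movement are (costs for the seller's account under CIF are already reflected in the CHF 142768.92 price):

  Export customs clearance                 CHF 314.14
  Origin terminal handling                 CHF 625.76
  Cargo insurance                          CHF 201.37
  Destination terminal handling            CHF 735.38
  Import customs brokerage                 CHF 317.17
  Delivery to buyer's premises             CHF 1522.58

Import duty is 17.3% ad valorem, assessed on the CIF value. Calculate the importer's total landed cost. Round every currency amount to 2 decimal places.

CIF: the seller pays costs through ocean freight and marine insurance to the destination port.
Already in the invoice (seller's account under CIF): export clearance, origin terminal, insurance — exclude.
The CIF price already equals the CIF value: 142768.92
Import duty = 142768.92 × 17.3% = 24699.02
Buyer bears: destination terminal 735.38 + brokerage 317.17 + delivery 1522.58 + duty 24699.02 = 27274.15
Landed cost = invoice 142768.92 + 27274.15 = 170043.07

Total landed cost: CHF 170043.07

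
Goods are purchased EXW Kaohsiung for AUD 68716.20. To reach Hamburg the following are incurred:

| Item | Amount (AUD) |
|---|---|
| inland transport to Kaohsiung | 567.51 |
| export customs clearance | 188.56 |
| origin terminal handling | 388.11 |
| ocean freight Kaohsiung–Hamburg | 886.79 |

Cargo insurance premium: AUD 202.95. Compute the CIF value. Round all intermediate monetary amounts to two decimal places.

CIF = EXW price + pre-shipment costs + freight + insurance
CIF = 68716.20 + 567.51 + 188.56 + 388.11 + 886.79 + 202.95 = 70950.12

CIF value: AUD 70950.12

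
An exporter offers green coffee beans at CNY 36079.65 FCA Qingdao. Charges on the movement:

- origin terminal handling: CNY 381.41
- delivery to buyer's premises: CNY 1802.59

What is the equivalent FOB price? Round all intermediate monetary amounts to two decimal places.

FOB price: CNY 36461.06

Not relevant to the conversion: delivery — on the buyer under both terms; not part of either seller's price.
From FCA to FOB, the seller additionally bears: origin terminal.
FOB price = 36079.65 + 381.41 = 36461.06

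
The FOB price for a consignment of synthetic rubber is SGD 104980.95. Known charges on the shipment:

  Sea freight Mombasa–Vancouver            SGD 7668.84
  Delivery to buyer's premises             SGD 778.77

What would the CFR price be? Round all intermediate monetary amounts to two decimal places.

CFR price: SGD 112649.79

Not relevant to the conversion: delivery — on the buyer under both terms; not part of either seller's price.
From FOB to CFR, the seller additionally bears: freight.
CFR price = 104980.95 + 7668.84 = 112649.79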